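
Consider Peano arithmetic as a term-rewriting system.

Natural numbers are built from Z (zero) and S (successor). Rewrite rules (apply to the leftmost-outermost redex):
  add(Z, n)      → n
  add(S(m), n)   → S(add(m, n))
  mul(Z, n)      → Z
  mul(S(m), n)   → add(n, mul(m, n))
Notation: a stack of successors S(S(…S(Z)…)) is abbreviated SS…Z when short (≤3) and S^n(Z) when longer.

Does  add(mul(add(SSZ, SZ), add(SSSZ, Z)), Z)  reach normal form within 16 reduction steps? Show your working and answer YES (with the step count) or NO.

Answer: NO — after 16 steps the term is S(S(S(add(add(S(add(SSZ, Z)), mul(add(Z, SZ), add(SSSZ, Z))), Z)))), not yet normal

Derivation:
  start: add(mul(add(SSZ, SZ), add(SSSZ, Z)), Z)
  →1  add(mul(S(add(SZ, SZ)), add(SSSZ, Z)), Z)
  →2  add(add(add(SSSZ, Z), mul(add(SZ, SZ), add(SSSZ, Z))), Z)
  →3  add(add(S(add(SSZ, Z)), mul(add(SZ, SZ), add(SSSZ, Z))), Z)
  →4  add(S(add(add(SSZ, Z), mul(add(SZ, SZ), add(SSSZ, Z)))), Z)
  →5  S(add(add(add(SSZ, Z), mul(add(SZ, SZ), add(SSSZ, Z))), Z))
  →6  S(add(add(S(add(SZ, Z)), mul(add(SZ, SZ), add(SSSZ, Z))), Z))
  →7  S(add(S(add(add(SZ, Z), mul(add(SZ, SZ), add(SSSZ, Z)))), Z))
  →8  S(S(add(add(add(SZ, Z), mul(add(SZ, SZ), add(SSSZ, Z))), Z)))
  →9  S(S(add(add(S(add(Z, Z)), mul(add(SZ, SZ), add(SSSZ, Z))), Z)))
  →10  S(S(add(S(add(add(Z, Z), mul(add(SZ, SZ), add(SSSZ, Z)))), Z)))
  →11  S(S(S(add(add(add(Z, Z), mul(add(SZ, SZ), add(SSSZ, Z))), Z))))
  →12  S(S(S(add(add(Z, mul(add(SZ, SZ), add(SSSZ, Z))), Z))))
  →13  S(S(S(add(mul(add(SZ, SZ), add(SSSZ, Z)), Z))))
  →14  S(S(S(add(mul(S(add(Z, SZ)), add(SSSZ, Z)), Z))))
  →15  S(S(S(add(add(add(SSSZ, Z), mul(add(Z, SZ), add(SSSZ, Z))), Z))))
  →16  S(S(S(add(add(S(add(SSZ, Z)), mul(add(Z, SZ), add(SSSZ, Z))), Z))))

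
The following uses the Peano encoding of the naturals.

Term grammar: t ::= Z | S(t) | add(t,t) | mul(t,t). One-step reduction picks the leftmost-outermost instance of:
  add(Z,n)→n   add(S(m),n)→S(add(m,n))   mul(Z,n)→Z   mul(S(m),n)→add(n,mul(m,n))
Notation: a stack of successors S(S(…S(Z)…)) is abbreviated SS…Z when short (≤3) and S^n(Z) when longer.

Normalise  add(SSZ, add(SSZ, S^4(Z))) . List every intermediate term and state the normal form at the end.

Answer: normal form = S^8(Z)  (in 6 steps)

Derivation:
  start: add(SSZ, add(SSZ, S^4(Z)))
  →1  S(add(SZ, add(SSZ, S^4(Z))))
  →2  S(S(add(Z, add(SSZ, S^4(Z)))))
  →3  S(S(add(SSZ, S^4(Z))))
  →4  S(S(S(add(SZ, S^4(Z)))))
  →5  S(S(S(S(add(Z, S^4(Z))))))
  →6  S^8(Z)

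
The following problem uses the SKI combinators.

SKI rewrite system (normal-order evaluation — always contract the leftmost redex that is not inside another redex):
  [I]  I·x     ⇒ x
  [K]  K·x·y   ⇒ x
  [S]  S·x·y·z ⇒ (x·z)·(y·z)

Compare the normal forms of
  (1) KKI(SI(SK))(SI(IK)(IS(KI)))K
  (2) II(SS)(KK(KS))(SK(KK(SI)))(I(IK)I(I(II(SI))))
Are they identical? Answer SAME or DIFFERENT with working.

Term A:
  start: KKI(SI(SK))(SI(IK)(IS(KI)))K
  →1  K(SI(SK))(SI(IK)(IS(KI)))K
  →2  SI(SK)K
  →3  IK(SKK)
  →4  K(SKK)

Term B:
  start: II(SS)(KK(KS))(SK(KK(SI)))(I(IK)I(I(II(SI))))
  →1  I(SS)(KK(KS))(SK(KK(SI)))(I(IK)I(I(II(SI))))
  →2  SS(KK(KS))(SK(KK(SI)))(I(IK)I(I(II(SI))))
  →3  S(SK(KK(SI)))(KK(KS)(SK(KK(SI))))(I(IK)I(I(II(SI))))
  →4  SK(KK(SI))(I(IK)I(I(II(SI))))(KK(KS)(SK(KK(SI)))(I(IK)I(I(II(SI)))))
  →5  K(I(IK)I(I(II(SI))))(KK(SI)(I(IK)I(I(II(SI)))))(KK(KS)(SK(KK(SI)))(I(IK)I(I(II(SI)))))
  →6  I(IK)I(I(II(SI)))(KK(KS)(SK(KK(SI)))(I(IK)I(I(II(SI)))))
  →7  IKI(I(II(SI)))(KK(KS)(SK(KK(SI)))(I(IK)I(I(II(SI)))))
  →8  KI(I(II(SI)))(KK(KS)(SK(KK(SI)))(I(IK)I(I(II(SI)))))
  →9  I(KK(KS)(SK(KK(SI)))(I(IK)I(I(II(SI)))))
  →10  KK(KS)(SK(KK(SI)))(I(IK)I(I(II(SI))))
  →11  K(SK(KK(SI)))(I(IK)I(I(II(SI))))
  →12  SK(KK(SI))
  →13  SKK

Answer: DIFFERENT — A ⇓ K(SKK), B ⇓ SKK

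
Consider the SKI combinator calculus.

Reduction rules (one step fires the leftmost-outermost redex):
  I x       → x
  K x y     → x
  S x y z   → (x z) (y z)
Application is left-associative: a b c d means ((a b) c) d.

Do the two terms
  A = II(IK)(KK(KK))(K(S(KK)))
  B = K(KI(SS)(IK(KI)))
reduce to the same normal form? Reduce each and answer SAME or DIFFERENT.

Answer: DIFFERENT — A ⇓ K, B ⇓ K(K(KI))

Reduction:
Term A:
  start: II(IK)(KK(KK))(K(S(KK)))
  [1] I(IK)(KK(KK))(K(S(KK)))
  [2] IK(KK(KK))(K(S(KK)))
  [3] K(KK(KK))(K(S(KK)))
  [4] KK(KK)
  [5] K

Term B:
  start: K(KI(SS)(IK(KI)))
  [1] K(I(IK(KI)))
  [2] K(IK(KI))
  [3] K(K(KI))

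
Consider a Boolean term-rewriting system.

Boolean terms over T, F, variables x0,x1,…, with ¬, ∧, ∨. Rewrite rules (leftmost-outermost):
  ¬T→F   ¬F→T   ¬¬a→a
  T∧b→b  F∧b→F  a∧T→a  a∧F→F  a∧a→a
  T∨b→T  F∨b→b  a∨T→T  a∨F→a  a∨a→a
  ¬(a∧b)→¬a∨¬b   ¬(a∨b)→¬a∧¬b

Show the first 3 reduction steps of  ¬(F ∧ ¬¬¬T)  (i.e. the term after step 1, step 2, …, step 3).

  start: ¬(F ∧ ¬¬¬T)
  →1  ¬F ∨ ¬¬¬¬T
  →2  T ∨ ¬¬¬¬T
  →3  T

Answer: after 3 steps: T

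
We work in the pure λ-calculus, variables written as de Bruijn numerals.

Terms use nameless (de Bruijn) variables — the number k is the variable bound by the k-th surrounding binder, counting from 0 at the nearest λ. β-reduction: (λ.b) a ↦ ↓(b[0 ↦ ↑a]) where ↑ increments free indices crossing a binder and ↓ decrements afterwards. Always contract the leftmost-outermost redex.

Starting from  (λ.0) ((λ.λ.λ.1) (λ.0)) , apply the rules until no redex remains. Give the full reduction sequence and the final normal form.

  start: (λ.0) ((λ.λ.λ.1) (λ.0))
  →1  (λ.λ.λ.1) (λ.0)
  →2  λ.λ.1

Answer: normal form = λ.λ.1  (in 2 steps)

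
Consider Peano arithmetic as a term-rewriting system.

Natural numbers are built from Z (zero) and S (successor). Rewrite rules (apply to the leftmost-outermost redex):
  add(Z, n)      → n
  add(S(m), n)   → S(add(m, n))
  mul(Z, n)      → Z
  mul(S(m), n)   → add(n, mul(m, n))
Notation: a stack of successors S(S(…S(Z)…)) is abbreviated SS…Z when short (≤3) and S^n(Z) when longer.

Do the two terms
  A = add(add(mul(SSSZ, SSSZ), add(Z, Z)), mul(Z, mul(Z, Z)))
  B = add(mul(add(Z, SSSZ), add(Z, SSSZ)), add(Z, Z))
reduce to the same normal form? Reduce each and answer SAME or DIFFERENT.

Term A:
  start: add(add(mul(SSSZ, SSSZ), add(Z, Z)), mul(Z, mul(Z, Z)))
  [1] add(add(add(SSSZ, mul(SSZ, SSSZ)), add(Z, Z)), mul(Z, mul(Z, Z)))
  [2] add(add(S(add(SSZ, mul(SSZ, SSSZ))), add(Z, Z)), mul(Z, mul(Z, Z)))
  [3] add(S(add(add(SSZ, mul(SSZ, SSSZ)), add(Z, Z))), mul(Z, mul(Z, Z)))
  [4] S(add(add(add(SSZ, mul(SSZ, SSSZ)), add(Z, Z)), mul(Z, mul(Z, Z))))
  [5] S(add(add(S(add(SZ, mul(SSZ, SSSZ))), add(Z, Z)), mul(Z, mul(Z, Z))))
  [6] S(add(S(add(add(SZ, mul(SSZ, SSSZ)), add(Z, Z))), mul(Z, mul(Z, Z))))
  [7] S(S(add(add(add(SZ, mul(SSZ, SSSZ)), add(Z, Z)), mul(Z, mul(Z, Z)))))
  [8] S(S(add(add(S(add(Z, mul(SSZ, SSSZ))), add(Z, Z)), mul(Z, mul(Z, Z)))))
  [9] S(S(add(S(add(add(Z, mul(SSZ, SSSZ)), add(Z, Z))), mul(Z, mul(Z, Z)))))
  [10] S(S(S(add(add(add(Z, mul(SSZ, SSSZ)), add(Z, Z)), mul(Z, mul(Z, Z))))))
  [11] S(S(S(add(add(mul(SSZ, SSSZ), add(Z, Z)), mul(Z, mul(Z, Z))))))
  [12] S(S(S(add(add(add(SSSZ, mul(SZ, SSSZ)), add(Z, Z)), mul(Z, mul(Z, Z))))))
  [13] S(S(S(add(add(S(add(SSZ, mul(SZ, SSSZ))), add(Z, Z)), mul(Z, mul(Z, Z))))))
  [14] S(S(S(add(S(add(add(SSZ, mul(SZ, SSSZ)), add(Z, Z))), mul(Z, mul(Z, Z))))))
  [15] S(S(S(S(add(add(add(SSZ, mul(SZ, SSSZ)), add(Z, Z)), mul(Z, mul(Z, Z)))))))
  [16] S(S(S(S(add(add(S(add(SZ, mul(SZ, SSSZ))), add(Z, Z)), mul(Z, mul(Z, Z)))))))
  [17] S(S(S(S(add(S(add(add(SZ, mul(SZ, SSSZ)), add(Z, Z))), mul(Z, mul(Z, Z)))))))
  [18] S(S(S(S(S(add(add(add(SZ, mul(SZ, SSSZ)), add(Z, Z)), mul(Z, mul(Z, Z))))))))
  [19] S(S(S(S(S(add(add(S(add(Z, mul(SZ, SSSZ))), add(Z, Z)), mul(Z, mul(Z, Z))))))))
  [20] S(S(S(S(S(add(S(add(add(Z, mul(SZ, SSSZ)), add(Z, Z))), mul(Z, mul(Z, Z))))))))
  [21] S(S(S(S(S(S(add(add(add(Z, mul(SZ, SSSZ)), add(Z, Z)), mul(Z, mul(Z, Z)))))))))
  [22] S(S(S(S(S(S(add(add(mul(SZ, SSSZ), add(Z, Z)), mul(Z, mul(Z, Z)))))))))
  [23] S(S(S(S(S(S(add(add(add(SSSZ, mul(Z, SSSZ)), add(Z, Z)), mul(Z, mul(Z, Z)))))))))
  [24] S(S(S(S(S(S(add(add(S(add(SSZ, mul(Z, SSSZ))), add(Z, Z)), mul(Z, mul(Z, Z)))))))))
  [25] S(S(S(S(S(S(add(S(add(add(SSZ, mul(Z, SSSZ)), add(Z, Z))), mul(Z, mul(Z, Z)))))))))
  [26] S(S(S(S(S(S(S(add(add(add(SSZ, mul(Z, SSSZ)), add(Z, Z)), mul(Z, mul(Z, Z))))))))))
  [27] S(S(S(S(S(S(S(add(add(S(add(SZ, mul(Z, SSSZ))), add(Z, Z)), mul(Z, mul(Z, Z))))))))))
  [28] S(S(S(S(S(S(S(add(S(add(add(SZ, mul(Z, SSSZ)), add(Z, Z))), mul(Z, mul(Z, Z))))))))))
  [29] S(S(S(S(S(S(S(S(add(add(add(SZ, mul(Z, SSSZ)), add(Z, Z)), mul(Z, mul(Z, Z)))))))))))
  [30] S(S(S(S(S(S(S(S(add(add(S(add(Z, mul(Z, SSSZ))), add(Z, Z)), mul(Z, mul(Z, Z)))))))))))
  [31] S(S(S(S(S(S(S(S(add(S(add(add(Z, mul(Z, SSSZ)), add(Z, Z))), mul(Z, mul(Z, Z)))))))))))
  [32] S(S(S(S(S(S(S(S(S(add(add(add(Z, mul(Z, SSSZ)), add(Z, Z)), mul(Z, mul(Z, Z))))))))))))
  [33] S(S(S(S(S(S(S(S(S(add(add(mul(Z, SSSZ), add(Z, Z)), mul(Z, mul(Z, Z))))))))))))
  [34] S(S(S(S(S(S(S(S(S(add(add(Z, add(Z, Z)), mul(Z, mul(Z, Z))))))))))))
  [35] S(S(S(S(S(S(S(S(S(add(add(Z, Z), mul(Z, mul(Z, Z))))))))))))
  [36] S(S(S(S(S(S(S(S(S(add(Z, mul(Z, mul(Z, Z))))))))))))
  [37] S(S(S(S(S(S(S(S(S(mul(Z, mul(Z, Z)))))))))))
  [38] S^9(Z)

Term B:
  start: add(mul(add(Z, SSSZ), add(Z, SSSZ)), add(Z, Z))
  [1] add(mul(SSSZ, add(Z, SSSZ)), add(Z, Z))
  [2] add(add(add(Z, SSSZ), mul(SSZ, add(Z, SSSZ))), add(Z, Z))
  [3] add(add(SSSZ, mul(SSZ, add(Z, SSSZ))), add(Z, Z))
  [4] add(S(add(SSZ, mul(SSZ, add(Z, SSSZ)))), add(Z, Z))
  [5] S(add(add(SSZ, mul(SSZ, add(Z, SSSZ))), add(Z, Z)))
  [6] S(add(S(add(SZ, mul(SSZ, add(Z, SSSZ)))), add(Z, Z)))
  [7] S(S(add(add(SZ, mul(SSZ, add(Z, SSSZ))), add(Z, Z))))
  [8] S(S(add(S(add(Z, mul(SSZ, add(Z, SSSZ)))), add(Z, Z))))
  [9] S(S(S(add(add(Z, mul(SSZ, add(Z, SSSZ))), add(Z, Z)))))
  [10] S(S(S(add(mul(SSZ, add(Z, SSSZ)), add(Z, Z)))))
  [11] S(S(S(add(add(add(Z, SSSZ), mul(SZ, add(Z, SSSZ))), add(Z, Z)))))
  [12] S(S(S(add(add(SSSZ, mul(SZ, add(Z, SSSZ))), add(Z, Z)))))
  [13] S(S(S(add(S(add(SSZ, mul(SZ, add(Z, SSSZ)))), add(Z, Z)))))
  [14] S(S(S(S(add(add(SSZ, mul(SZ, add(Z, SSSZ))), add(Z, Z))))))
  [15] S(S(S(S(add(S(add(SZ, mul(SZ, add(Z, SSSZ)))), add(Z, Z))))))
  [16] S(S(S(S(S(add(add(SZ, mul(SZ, add(Z, SSSZ))), add(Z, Z)))))))
  [17] S(S(S(S(S(add(S(add(Z, mul(SZ, add(Z, SSSZ)))), add(Z, Z)))))))
  [18] S(S(S(S(S(S(add(add(Z, mul(SZ, add(Z, SSSZ))), add(Z, Z))))))))
  [19] S(S(S(S(S(S(add(mul(SZ, add(Z, SSSZ)), add(Z, Z))))))))
  [20] S(S(S(S(S(S(add(add(add(Z, SSSZ), mul(Z, add(Z, SSSZ))), add(Z, Z))))))))
  [21] S(S(S(S(S(S(add(add(SSSZ, mul(Z, add(Z, SSSZ))), add(Z, Z))))))))
  [22] S(S(S(S(S(S(add(S(add(SSZ, mul(Z, add(Z, SSSZ)))), add(Z, Z))))))))
  [23] S(S(S(S(S(S(S(add(add(SSZ, mul(Z, add(Z, SSSZ))), add(Z, Z)))))))))
  [24] S(S(S(S(S(S(S(add(S(add(SZ, mul(Z, add(Z, SSSZ)))), add(Z, Z)))))))))
  [25] S(S(S(S(S(S(S(S(add(add(SZ, mul(Z, add(Z, SSSZ))), add(Z, Z))))))))))
  [26] S(S(S(S(S(S(S(S(add(S(add(Z, mul(Z, add(Z, SSSZ)))), add(Z, Z))))))))))
  [27] S(S(S(S(S(S(S(S(S(add(add(Z, mul(Z, add(Z, SSSZ))), add(Z, Z)))))))))))
  [28] S(S(S(S(S(S(S(S(S(add(mul(Z, add(Z, SSSZ)), add(Z, Z)))))))))))
  [29] S(S(S(S(S(S(S(S(S(add(Z, add(Z, Z)))))))))))
  [30] S(S(S(S(S(S(S(S(S(add(Z, Z))))))))))
  [31] S^9(Z)

Answer: SAME — A ⇓ S^9(Z), B ⇓ S^9(Z)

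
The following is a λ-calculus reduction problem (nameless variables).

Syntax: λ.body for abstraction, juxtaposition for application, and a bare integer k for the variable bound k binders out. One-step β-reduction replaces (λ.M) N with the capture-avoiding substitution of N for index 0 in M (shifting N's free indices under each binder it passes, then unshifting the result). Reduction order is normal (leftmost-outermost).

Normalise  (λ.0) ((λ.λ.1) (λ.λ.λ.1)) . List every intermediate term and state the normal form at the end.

  start: (λ.0) ((λ.λ.1) (λ.λ.λ.1))
  →1  (λ.λ.1) (λ.λ.λ.1)
  →2  λ.λ.λ.λ.1

Answer: normal form = λ.λ.λ.λ.1  (in 2 steps)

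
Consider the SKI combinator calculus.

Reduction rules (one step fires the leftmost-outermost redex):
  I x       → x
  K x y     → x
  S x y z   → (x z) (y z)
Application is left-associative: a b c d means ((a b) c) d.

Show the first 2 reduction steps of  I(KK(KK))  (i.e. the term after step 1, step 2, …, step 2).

Answer: after 2 steps: K

Reduction:
  start: I(KK(KK))
  →1  KK(KK)
  →2  K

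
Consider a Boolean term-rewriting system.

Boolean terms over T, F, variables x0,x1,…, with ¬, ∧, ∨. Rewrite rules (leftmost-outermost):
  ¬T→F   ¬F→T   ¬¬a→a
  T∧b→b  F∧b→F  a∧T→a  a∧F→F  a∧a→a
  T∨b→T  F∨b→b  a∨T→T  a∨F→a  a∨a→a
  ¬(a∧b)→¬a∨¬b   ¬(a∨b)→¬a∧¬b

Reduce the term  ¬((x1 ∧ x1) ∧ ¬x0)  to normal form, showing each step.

  start: ¬((x1 ∧ x1) ∧ ¬x0)
  →1  ¬(x1 ∧ x1) ∨ ¬¬x0
  →2  (¬x1 ∨ ¬x1) ∨ ¬¬x0
  →3  ¬x1 ∨ ¬¬x0
  →4  ¬x1 ∨ x0

Answer: normal form = ¬x1 ∨ x0  (in 4 steps)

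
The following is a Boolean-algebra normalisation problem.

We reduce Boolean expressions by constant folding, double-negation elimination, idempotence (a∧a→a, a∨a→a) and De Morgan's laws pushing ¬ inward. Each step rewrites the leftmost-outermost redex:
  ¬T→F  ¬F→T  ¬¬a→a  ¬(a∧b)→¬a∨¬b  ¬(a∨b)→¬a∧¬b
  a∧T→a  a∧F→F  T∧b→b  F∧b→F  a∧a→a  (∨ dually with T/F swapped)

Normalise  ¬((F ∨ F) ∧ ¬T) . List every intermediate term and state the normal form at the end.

  start: ¬((F ∨ F) ∧ ¬T)
  →1  ¬(F ∨ F) ∨ ¬¬T
  →2  (¬F ∧ ¬F) ∨ ¬¬T
  →3  ¬F ∨ ¬¬T
  →4  T ∨ ¬¬T
  →5  T

Answer: normal form = T  (in 5 steps)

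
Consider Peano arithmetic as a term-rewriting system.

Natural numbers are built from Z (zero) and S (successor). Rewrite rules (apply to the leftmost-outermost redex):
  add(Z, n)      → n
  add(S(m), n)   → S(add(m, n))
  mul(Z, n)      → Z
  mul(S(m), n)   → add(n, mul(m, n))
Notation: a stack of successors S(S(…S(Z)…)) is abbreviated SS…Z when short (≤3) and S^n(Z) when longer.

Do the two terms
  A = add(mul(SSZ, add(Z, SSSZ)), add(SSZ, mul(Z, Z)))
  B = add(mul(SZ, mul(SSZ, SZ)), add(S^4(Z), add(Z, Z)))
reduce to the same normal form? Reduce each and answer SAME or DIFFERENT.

Answer: DIFFERENT — A ⇓ S^8(Z), B ⇓ S^6(Z)

Working:
Term A:
  start: add(mul(SSZ, add(Z, SSSZ)), add(SSZ, mul(Z, Z)))
  [1] add(add(add(Z, SSSZ), mul(SZ, add(Z, SSSZ))), add(SSZ, mul(Z, Z)))
  [2] add(add(SSSZ, mul(SZ, add(Z, SSSZ))), add(SSZ, mul(Z, Z)))
  [3] add(S(add(SSZ, mul(SZ, add(Z, SSSZ)))), add(SSZ, mul(Z, Z)))
  [4] S(add(add(SSZ, mul(SZ, add(Z, SSSZ))), add(SSZ, mul(Z, Z))))
  [5] S(add(S(add(SZ, mul(SZ, add(Z, SSSZ)))), add(SSZ, mul(Z, Z))))
  [6] S(S(add(add(SZ, mul(SZ, add(Z, SSSZ))), add(SSZ, mul(Z, Z)))))
  [7] S(S(add(S(add(Z, mul(SZ, add(Z, SSSZ)))), add(SSZ, mul(Z, Z)))))
  [8] S(S(S(add(add(Z, mul(SZ, add(Z, SSSZ))), add(SSZ, mul(Z, Z))))))
  [9] S(S(S(add(mul(SZ, add(Z, SSSZ)), add(SSZ, mul(Z, Z))))))
  [10] S(S(S(add(add(add(Z, SSSZ), mul(Z, add(Z, SSSZ))), add(SSZ, mul(Z, Z))))))
  [11] S(S(S(add(add(SSSZ, mul(Z, add(Z, SSSZ))), add(SSZ, mul(Z, Z))))))
  [12] S(S(S(add(S(add(SSZ, mul(Z, add(Z, SSSZ)))), add(SSZ, mul(Z, Z))))))
  [13] S(S(S(S(add(add(SSZ, mul(Z, add(Z, SSSZ))), add(SSZ, mul(Z, Z)))))))
  [14] S(S(S(S(add(S(add(SZ, mul(Z, add(Z, SSSZ)))), add(SSZ, mul(Z, Z)))))))
  [15] S(S(S(S(S(add(add(SZ, mul(Z, add(Z, SSSZ))), add(SSZ, mul(Z, Z))))))))
  [16] S(S(S(S(S(add(S(add(Z, mul(Z, add(Z, SSSZ)))), add(SSZ, mul(Z, Z))))))))
  [17] S(S(S(S(S(S(add(add(Z, mul(Z, add(Z, SSSZ))), add(SSZ, mul(Z, Z)))))))))
  [18] S(S(S(S(S(S(add(mul(Z, add(Z, SSSZ)), add(SSZ, mul(Z, Z)))))))))
  [19] S(S(S(S(S(S(add(Z, add(SSZ, mul(Z, Z)))))))))
  [20] S(S(S(S(S(S(add(SSZ, mul(Z, Z))))))))
  [21] S(S(S(S(S(S(S(add(SZ, mul(Z, Z)))))))))
  [22] S(S(S(S(S(S(S(S(add(Z, mul(Z, Z))))))))))
  [23] S(S(S(S(S(S(S(S(mul(Z, Z)))))))))
  [24] S^8(Z)

Term B:
  start: add(mul(SZ, mul(SSZ, SZ)), add(S^4(Z), add(Z, Z)))
  [1] add(add(mul(SSZ, SZ), mul(Z, mul(SSZ, SZ))), add(S^4(Z), add(Z, Z)))
  [2] add(add(add(SZ, mul(SZ, SZ)), mul(Z, mul(SSZ, SZ))), add(S^4(Z), add(Z, Z)))
  [3] add(add(S(add(Z, mul(SZ, SZ))), mul(Z, mul(SSZ, SZ))), add(S^4(Z), add(Z, Z)))
  [4] add(S(add(add(Z, mul(SZ, SZ)), mul(Z, mul(SSZ, SZ)))), add(S^4(Z), add(Z, Z)))
  [5] S(add(add(add(Z, mul(SZ, SZ)), mul(Z, mul(SSZ, SZ))), add(S^4(Z), add(Z, Z))))
  [6] S(add(add(mul(SZ, SZ), mul(Z, mul(SSZ, SZ))), add(S^4(Z), add(Z, Z))))
  [7] S(add(add(add(SZ, mul(Z, SZ)), mul(Z, mul(SSZ, SZ))), add(S^4(Z), add(Z, Z))))
  [8] S(add(add(S(add(Z, mul(Z, SZ))), mul(Z, mul(SSZ, SZ))), add(S^4(Z), add(Z, Z))))
  [9] S(add(S(add(add(Z, mul(Z, SZ)), mul(Z, mul(SSZ, SZ)))), add(S^4(Z), add(Z, Z))))
  [10] S(S(add(add(add(Z, mul(Z, SZ)), mul(Z, mul(SSZ, SZ))), add(S^4(Z), add(Z, Z)))))
  [11] S(S(add(add(mul(Z, SZ), mul(Z, mul(SSZ, SZ))), add(S^4(Z), add(Z, Z)))))
  [12] S(S(add(add(Z, mul(Z, mul(SSZ, SZ))), add(S^4(Z), add(Z, Z)))))
  [13] S(S(add(mul(Z, mul(SSZ, SZ)), add(S^4(Z), add(Z, Z)))))
  [14] S(S(add(Z, add(S^4(Z), add(Z, Z)))))
  [15] S(S(add(S^4(Z), add(Z, Z))))
  [16] S(S(S(add(SSSZ, add(Z, Z)))))
  [17] S(S(S(S(add(SSZ, add(Z, Z))))))
  [18] S(S(S(S(S(add(SZ, add(Z, Z)))))))
  [19] S(S(S(S(S(S(add(Z, add(Z, Z))))))))
  [20] S(S(S(S(S(S(add(Z, Z)))))))
  [21] S^6(Z)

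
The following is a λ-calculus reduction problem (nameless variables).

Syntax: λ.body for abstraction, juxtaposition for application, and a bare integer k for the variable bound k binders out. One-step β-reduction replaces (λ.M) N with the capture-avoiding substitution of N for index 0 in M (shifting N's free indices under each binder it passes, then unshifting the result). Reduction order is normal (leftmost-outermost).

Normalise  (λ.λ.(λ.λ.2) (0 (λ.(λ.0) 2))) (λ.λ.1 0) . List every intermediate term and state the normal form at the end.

  start: (λ.λ.(λ.λ.2) (0 (λ.(λ.0) 2))) (λ.λ.1 0)
  step 1: λ.(λ.λ.2) (0 (λ.(λ.0) (λ.λ.1 0)))
  step 2: λ.λ.1

Answer: normal form = λ.λ.1  (in 2 steps)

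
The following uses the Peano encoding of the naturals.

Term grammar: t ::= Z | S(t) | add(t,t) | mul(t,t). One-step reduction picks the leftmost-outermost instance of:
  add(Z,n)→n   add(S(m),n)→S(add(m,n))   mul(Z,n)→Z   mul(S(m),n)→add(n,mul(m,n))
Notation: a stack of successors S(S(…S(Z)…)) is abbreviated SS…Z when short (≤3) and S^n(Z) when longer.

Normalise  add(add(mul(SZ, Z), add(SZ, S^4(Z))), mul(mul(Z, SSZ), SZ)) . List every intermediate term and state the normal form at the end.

  start: add(add(mul(SZ, Z), add(SZ, S^4(Z))), mul(mul(Z, SSZ), SZ))
  step 1: add(add(add(Z, mul(Z, Z)), add(SZ, S^4(Z))), mul(mul(Z, SSZ), SZ))
  step 2: add(add(mul(Z, Z), add(SZ, S^4(Z))), mul(mul(Z, SSZ), SZ))
  step 3: add(add(Z, add(SZ, S^4(Z))), mul(mul(Z, SSZ), SZ))
  step 4: add(add(SZ, S^4(Z)), mul(mul(Z, SSZ), SZ))
  step 5: add(S(add(Z, S^4(Z))), mul(mul(Z, SSZ), SZ))
  step 6: S(add(add(Z, S^4(Z)), mul(mul(Z, SSZ), SZ)))
  step 7: S(add(S^4(Z), mul(mul(Z, SSZ), SZ)))
  step 8: S(S(add(SSSZ, mul(mul(Z, SSZ), SZ))))
  step 9: S(S(S(add(SSZ, mul(mul(Z, SSZ), SZ)))))
  step 10: S(S(S(S(add(SZ, mul(mul(Z, SSZ), SZ))))))
  step 11: S(S(S(S(S(add(Z, mul(mul(Z, SSZ), SZ)))))))
  step 12: S(S(S(S(S(mul(mul(Z, SSZ), SZ))))))
  step 13: S(S(S(S(S(mul(Z, SZ))))))
  step 14: S^5(Z)

Answer: normal form = S^5(Z)  (in 14 steps)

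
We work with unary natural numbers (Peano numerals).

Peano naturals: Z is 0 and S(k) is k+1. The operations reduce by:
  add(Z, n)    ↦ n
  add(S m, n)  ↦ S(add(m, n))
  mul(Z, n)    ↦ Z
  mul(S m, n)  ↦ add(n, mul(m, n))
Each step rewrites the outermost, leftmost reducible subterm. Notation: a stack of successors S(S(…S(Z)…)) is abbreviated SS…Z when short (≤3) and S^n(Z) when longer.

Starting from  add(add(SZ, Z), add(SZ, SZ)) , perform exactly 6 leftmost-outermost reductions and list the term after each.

  start: add(add(SZ, Z), add(SZ, SZ))
  step 1: add(S(add(Z, Z)), add(SZ, SZ))
  step 2: S(add(add(Z, Z), add(SZ, SZ)))
  step 3: S(add(Z, add(SZ, SZ)))
  step 4: S(add(SZ, SZ))
  step 5: S(S(add(Z, SZ)))
  step 6: SSSZ

Answer: after 6 steps: SSSZ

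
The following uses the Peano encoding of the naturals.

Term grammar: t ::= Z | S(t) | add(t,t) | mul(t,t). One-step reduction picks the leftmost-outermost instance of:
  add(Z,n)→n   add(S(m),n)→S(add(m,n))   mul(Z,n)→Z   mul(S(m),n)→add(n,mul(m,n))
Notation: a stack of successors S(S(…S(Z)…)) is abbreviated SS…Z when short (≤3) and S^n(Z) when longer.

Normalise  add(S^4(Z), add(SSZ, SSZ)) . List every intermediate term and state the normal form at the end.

  start: add(S^4(Z), add(SSZ, SSZ))
  →1  S(add(SSSZ, add(SSZ, SSZ)))
  →2  S(S(add(SSZ, add(SSZ, SSZ))))
  →3  S(S(S(add(SZ, add(SSZ, SSZ)))))
  →4  S(S(S(S(add(Z, add(SSZ, SSZ))))))
  →5  S(S(S(S(add(SSZ, SSZ)))))
  →6  S(S(S(S(S(add(SZ, SSZ))))))
  →7  S(S(S(S(S(S(add(Z, SSZ)))))))
  →8  S^8(Z)

Answer: normal form = S^8(Z)  (in 8 steps)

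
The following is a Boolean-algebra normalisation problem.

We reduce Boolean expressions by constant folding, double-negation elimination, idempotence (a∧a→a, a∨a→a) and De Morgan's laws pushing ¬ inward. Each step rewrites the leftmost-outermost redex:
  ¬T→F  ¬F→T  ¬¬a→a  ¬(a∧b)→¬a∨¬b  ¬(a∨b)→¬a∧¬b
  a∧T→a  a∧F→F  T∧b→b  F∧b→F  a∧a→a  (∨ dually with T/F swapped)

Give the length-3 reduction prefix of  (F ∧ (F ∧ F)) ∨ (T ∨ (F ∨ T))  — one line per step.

  start: (F ∧ (F ∧ F)) ∨ (T ∨ (F ∨ T))
  →1  F ∨ (T ∨ (F ∨ T))
  →2  T ∨ (F ∨ T)
  →3  T

Answer: after 3 steps: T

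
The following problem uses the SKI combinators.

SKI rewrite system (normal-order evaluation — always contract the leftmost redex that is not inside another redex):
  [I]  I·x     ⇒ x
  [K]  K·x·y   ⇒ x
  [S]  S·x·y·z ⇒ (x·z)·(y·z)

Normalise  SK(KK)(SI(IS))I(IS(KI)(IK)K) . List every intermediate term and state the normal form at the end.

  start: SK(KK)(SI(IS))I(IS(KI)(IK)K)
  step 1: K(SI(IS))(KK(SI(IS)))I(IS(KI)(IK)K)
  step 2: SI(IS)I(IS(KI)(IK)K)
  step 3: II(ISI)(IS(KI)(IK)K)
  step 4: I(ISI)(IS(KI)(IK)K)
  step 5: ISI(IS(KI)(IK)K)
  step 6: SI(IS(KI)(IK)K)
  step 7: SI(S(KI)(IK)K)
  step 8: SI(KIK(IKK))
  step 9: SI(I(IKK))
  step 10: SI(IKK)
  step 11: SI(KK)

Answer: normal form = SI(KK)  (in 11 steps)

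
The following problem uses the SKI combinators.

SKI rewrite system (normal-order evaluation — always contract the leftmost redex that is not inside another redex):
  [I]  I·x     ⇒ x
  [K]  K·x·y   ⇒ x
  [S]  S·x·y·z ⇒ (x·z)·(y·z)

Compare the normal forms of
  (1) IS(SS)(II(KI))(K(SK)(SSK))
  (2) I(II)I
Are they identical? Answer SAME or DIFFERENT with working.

Answer: DIFFERENT — A ⇓ SI(SKI), B ⇓ I

Reduction:
Term A:
  start: IS(SS)(II(KI))(K(SK)(SSK))
  →1  S(SS)(II(KI))(K(SK)(SSK))
  →2  SS(K(SK)(SSK))(II(KI)(K(SK)(SSK)))
  →3  S(II(KI)(K(SK)(SSK)))(K(SK)(SSK)(II(KI)(K(SK)(SSK))))
  →4  S(I(KI)(K(SK)(SSK)))(K(SK)(SSK)(II(KI)(K(SK)(SSK))))
  →5  S(KI(K(SK)(SSK)))(K(SK)(SSK)(II(KI)(K(SK)(SSK))))
  →6  SI(K(SK)(SSK)(II(KI)(K(SK)(SSK))))
  →7  SI(SK(II(KI)(K(SK)(SSK))))
  →8  SI(SK(I(KI)(K(SK)(SSK))))
  →9  SI(SK(KI(K(SK)(SSK))))
  →10  SI(SKI)

Term B:
  start: I(II)I
  →1  III
  →2  II
  →3  I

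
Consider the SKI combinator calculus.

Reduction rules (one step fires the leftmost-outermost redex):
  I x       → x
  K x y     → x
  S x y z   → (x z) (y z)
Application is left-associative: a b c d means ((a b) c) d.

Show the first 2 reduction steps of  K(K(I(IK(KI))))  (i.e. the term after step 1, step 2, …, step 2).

  start: K(K(I(IK(KI))))
  [1] K(K(IK(KI)))
  [2] K(K(K(KI)))

Answer: after 2 steps: K(K(K(KI)))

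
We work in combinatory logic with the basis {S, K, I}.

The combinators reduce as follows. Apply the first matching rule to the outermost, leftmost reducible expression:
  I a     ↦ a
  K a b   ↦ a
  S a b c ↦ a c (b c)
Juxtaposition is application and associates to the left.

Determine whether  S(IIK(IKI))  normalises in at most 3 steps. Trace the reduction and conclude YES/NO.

Answer: YES — reaches normal form S(K(KI)) in 3 ≤ 3 steps

Derivation:
  start: S(IIK(IKI))
  step 1: S(IK(IKI))
  step 2: S(K(IKI))
  step 3: S(K(KI))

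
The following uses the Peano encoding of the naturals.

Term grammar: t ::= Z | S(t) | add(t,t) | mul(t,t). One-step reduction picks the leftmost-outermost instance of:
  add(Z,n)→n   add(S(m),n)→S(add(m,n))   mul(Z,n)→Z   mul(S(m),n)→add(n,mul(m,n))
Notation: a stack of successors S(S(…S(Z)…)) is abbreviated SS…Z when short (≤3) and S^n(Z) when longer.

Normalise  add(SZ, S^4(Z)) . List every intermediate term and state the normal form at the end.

  start: add(SZ, S^4(Z))
  →1  S(add(Z, S^4(Z)))
  →2  S^5(Z)

Answer: normal form = S^5(Z)  (in 2 steps)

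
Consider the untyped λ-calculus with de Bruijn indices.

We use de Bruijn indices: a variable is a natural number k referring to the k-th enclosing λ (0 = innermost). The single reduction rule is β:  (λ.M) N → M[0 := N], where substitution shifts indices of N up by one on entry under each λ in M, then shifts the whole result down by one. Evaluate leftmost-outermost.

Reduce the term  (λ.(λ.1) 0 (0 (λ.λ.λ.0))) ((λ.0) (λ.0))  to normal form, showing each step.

  start: (λ.(λ.1) 0 (0 (λ.λ.λ.0))) ((λ.0) (λ.0))
  [1] (λ.(λ.0) (λ.0)) ((λ.0) (λ.0)) ((λ.0) (λ.0) (λ.λ.λ.0))
  [2] (λ.0) (λ.0) ((λ.0) (λ.0) (λ.λ.λ.0))
  [3] (λ.0) ((λ.0) (λ.0) (λ.λ.λ.0))
  [4] (λ.0) (λ.0) (λ.λ.λ.0)
  [5] (λ.0) (λ.λ.λ.0)
  [6] λ.λ.λ.0

Answer: normal form = λ.λ.λ.0  (in 6 steps)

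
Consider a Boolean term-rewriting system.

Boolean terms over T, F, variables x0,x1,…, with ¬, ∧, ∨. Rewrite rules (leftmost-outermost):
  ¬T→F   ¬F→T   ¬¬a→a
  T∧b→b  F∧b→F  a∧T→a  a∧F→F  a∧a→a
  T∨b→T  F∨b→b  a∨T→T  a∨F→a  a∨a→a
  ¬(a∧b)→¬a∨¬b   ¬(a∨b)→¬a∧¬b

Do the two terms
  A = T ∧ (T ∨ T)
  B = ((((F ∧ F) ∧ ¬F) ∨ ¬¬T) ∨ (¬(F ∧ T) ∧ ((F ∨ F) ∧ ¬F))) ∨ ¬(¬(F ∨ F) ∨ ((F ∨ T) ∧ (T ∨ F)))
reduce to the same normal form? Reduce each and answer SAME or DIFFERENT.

Term A:
  start: T ∧ (T ∨ T)
  [1] T ∨ T
  [2] T

Term B:
  start: ((((F ∧ F) ∧ ¬F) ∨ ¬¬T) ∨ (¬(F ∧ T) ∧ ((F ∨ F) ∧ ¬F))) ∨ ¬(¬(F ∨ F) ∨ ((F ∨ T) ∧ (T ∨ F)))
  [1] (((F ∧ ¬F) ∨ ¬¬T) ∨ (¬(F ∧ T) ∧ ((F ∨ F) ∧ ¬F))) ∨ ¬(¬(F ∨ F) ∨ ((F ∨ T) ∧ (T ∨ F)))
  [2] ((F ∨ ¬¬T) ∨ (¬(F ∧ T) ∧ ((F ∨ F) ∧ ¬F))) ∨ ¬(¬(F ∨ F) ∨ ((F ∨ T) ∧ (T ∨ F)))
  [3] (¬¬T ∨ (¬(F ∧ T) ∧ ((F ∨ F) ∧ ¬F))) ∨ ¬(¬(F ∨ F) ∨ ((F ∨ T) ∧ (T ∨ F)))
  [4] (T ∨ (¬(F ∧ T) ∧ ((F ∨ F) ∧ ¬F))) ∨ ¬(¬(F ∨ F) ∨ ((F ∨ T) ∧ (T ∨ F)))
  [5] T ∨ ¬(¬(F ∨ F) ∨ ((F ∨ T) ∧ (T ∨ F)))
  [6] T

Answer: SAME — A ⇓ T, B ⇓ T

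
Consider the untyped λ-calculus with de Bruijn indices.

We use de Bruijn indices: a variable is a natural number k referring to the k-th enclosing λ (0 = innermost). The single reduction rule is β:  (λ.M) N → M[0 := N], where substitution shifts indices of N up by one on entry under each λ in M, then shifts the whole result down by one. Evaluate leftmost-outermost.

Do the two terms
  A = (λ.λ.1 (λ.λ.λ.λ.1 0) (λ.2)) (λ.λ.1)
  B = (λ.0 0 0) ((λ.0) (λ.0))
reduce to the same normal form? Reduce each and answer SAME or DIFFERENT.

Answer: DIFFERENT — A ⇓ λ.λ.λ.λ.λ.1 0, B ⇓ λ.0

Reduction:
Term A:
  start: (λ.λ.1 (λ.λ.λ.λ.1 0) (λ.2)) (λ.λ.1)
  step 1: λ.(λ.λ.1) (λ.λ.λ.λ.1 0) (λ.λ.λ.1)
  step 2: λ.(λ.λ.λ.λ.λ.1 0) (λ.λ.λ.1)
  step 3: λ.λ.λ.λ.λ.1 0

Term B:
  start: (λ.0 0 0) ((λ.0) (λ.0))
  step 1: (λ.0) (λ.0) ((λ.0) (λ.0)) ((λ.0) (λ.0))
  step 2: (λ.0) ((λ.0) (λ.0)) ((λ.0) (λ.0))
  step 3: (λ.0) (λ.0) ((λ.0) (λ.0))
  step 4: (λ.0) ((λ.0) (λ.0))
  step 5: (λ.0) (λ.0)
  step 6: λ.0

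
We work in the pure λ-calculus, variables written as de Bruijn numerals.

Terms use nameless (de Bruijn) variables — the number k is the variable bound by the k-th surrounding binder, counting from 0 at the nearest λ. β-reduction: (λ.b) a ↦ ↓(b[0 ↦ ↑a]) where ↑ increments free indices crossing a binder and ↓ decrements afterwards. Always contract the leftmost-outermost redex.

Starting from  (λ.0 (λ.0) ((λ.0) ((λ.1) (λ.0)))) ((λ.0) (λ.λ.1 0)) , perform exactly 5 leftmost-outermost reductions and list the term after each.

Answer: after 5 steps: (λ.0) ((λ.(λ.0) (λ.λ.1 0)) (λ.0))

Working:
  start: (λ.0 (λ.0) ((λ.0) ((λ.1) (λ.0)))) ((λ.0) (λ.λ.1 0))
  [1] (λ.0) (λ.λ.1 0) (λ.0) ((λ.0) ((λ.(λ.0) (λ.λ.1 0)) (λ.0)))
  [2] (λ.λ.1 0) (λ.0) ((λ.0) ((λ.(λ.0) (λ.λ.1 0)) (λ.0)))
  [3] (λ.(λ.0) 0) ((λ.0) ((λ.(λ.0) (λ.λ.1 0)) (λ.0)))
  [4] (λ.0) ((λ.0) ((λ.(λ.0) (λ.λ.1 0)) (λ.0)))
  [5] (λ.0) ((λ.(λ.0) (λ.λ.1 0)) (λ.0))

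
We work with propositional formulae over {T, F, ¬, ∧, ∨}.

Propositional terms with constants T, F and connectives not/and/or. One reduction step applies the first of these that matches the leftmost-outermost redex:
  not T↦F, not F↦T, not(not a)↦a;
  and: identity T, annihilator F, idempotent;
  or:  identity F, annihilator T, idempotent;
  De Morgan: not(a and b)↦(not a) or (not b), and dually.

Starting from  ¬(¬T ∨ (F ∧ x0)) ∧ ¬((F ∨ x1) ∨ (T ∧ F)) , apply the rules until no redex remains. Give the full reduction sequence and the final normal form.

Answer: normal form = ¬x1  (in 16 steps)

Working:
  start: ¬(¬T ∨ (F ∧ x0)) ∧ ¬((F ∨ x1) ∨ (T ∧ F))
  →1  (¬¬T ∧ ¬(F ∧ x0)) ∧ ¬((F ∨ x1) ∨ (T ∧ F))
  →2  (T ∧ ¬(F ∧ x0)) ∧ ¬((F ∨ x1) ∨ (T ∧ F))
  →3  ¬(F ∧ x0) ∧ ¬((F ∨ x1) ∨ (T ∧ F))
  →4  (¬F ∨ ¬x0) ∧ ¬((F ∨ x1) ∨ (T ∧ F))
  →5  (T ∨ ¬x0) ∧ ¬((F ∨ x1) ∨ (T ∧ F))
  →6  T ∧ ¬((F ∨ x1) ∨ (T ∧ F))
  →7  ¬((F ∨ x1) ∨ (T ∧ F))
  →8  ¬(F ∨ x1) ∧ ¬(T ∧ F)
  →9  (¬F ∧ ¬x1) ∧ ¬(T ∧ F)
  →10  (T ∧ ¬x1) ∧ ¬(T ∧ F)
  →11  ¬x1 ∧ ¬(T ∧ F)
  →12  ¬x1 ∧ (¬T ∨ ¬F)
  →13  ¬x1 ∧ (F ∨ ¬F)
  →14  ¬x1 ∧ ¬F
  →15  ¬x1 ∧ T
  →16  ¬x1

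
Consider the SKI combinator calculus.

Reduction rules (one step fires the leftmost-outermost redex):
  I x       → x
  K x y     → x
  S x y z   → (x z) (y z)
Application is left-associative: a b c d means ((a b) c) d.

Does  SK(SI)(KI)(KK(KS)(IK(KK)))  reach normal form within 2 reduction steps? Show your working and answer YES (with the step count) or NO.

  start: SK(SI)(KI)(KK(KS)(IK(KK)))
  [1] K(KI)(SI(KI))(KK(KS)(IK(KK)))
  [2] KI(KK(KS)(IK(KK)))

Answer: NO — after 2 steps the term is KI(KK(KS)(IK(KK))), not yet normal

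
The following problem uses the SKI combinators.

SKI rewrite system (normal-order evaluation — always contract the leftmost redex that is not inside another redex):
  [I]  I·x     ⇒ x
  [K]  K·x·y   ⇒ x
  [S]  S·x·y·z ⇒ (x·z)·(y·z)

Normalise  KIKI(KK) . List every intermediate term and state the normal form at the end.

Answer: normal form = KK  (in 3 steps)

Reduction:
  start: KIKI(KK)
  step 1: II(KK)
  step 2: I(KK)
  step 3: KK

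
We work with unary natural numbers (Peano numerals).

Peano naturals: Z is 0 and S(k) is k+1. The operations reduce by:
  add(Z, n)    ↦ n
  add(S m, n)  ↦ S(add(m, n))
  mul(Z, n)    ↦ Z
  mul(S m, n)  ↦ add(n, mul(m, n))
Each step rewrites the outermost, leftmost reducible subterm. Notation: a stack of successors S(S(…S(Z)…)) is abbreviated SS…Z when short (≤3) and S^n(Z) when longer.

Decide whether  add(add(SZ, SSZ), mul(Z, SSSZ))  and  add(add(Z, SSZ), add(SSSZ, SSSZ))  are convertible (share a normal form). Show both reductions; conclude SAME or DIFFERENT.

Answer: DIFFERENT — A ⇓ SSSZ, B ⇓ S^8(Z)

Reduction:
Term A:
  start: add(add(SZ, SSZ), mul(Z, SSSZ))
  →1  add(S(add(Z, SSZ)), mul(Z, SSSZ))
  →2  S(add(add(Z, SSZ), mul(Z, SSSZ)))
  →3  S(add(SSZ, mul(Z, SSSZ)))
  →4  S(S(add(SZ, mul(Z, SSSZ))))
  →5  S(S(S(add(Z, mul(Z, SSSZ)))))
  →6  S(S(S(mul(Z, SSSZ))))
  →7  SSSZ

Term B:
  start: add(add(Z, SSZ), add(SSSZ, SSSZ))
  →1  add(SSZ, add(SSSZ, SSSZ))
  →2  S(add(SZ, add(SSSZ, SSSZ)))
  →3  S(S(add(Z, add(SSSZ, SSSZ))))
  →4  S(S(add(SSSZ, SSSZ)))
  →5  S(S(S(add(SSZ, SSSZ))))
  →6  S(S(S(S(add(SZ, SSSZ)))))
  →7  S(S(S(S(S(add(Z, SSSZ))))))
  →8  S^8(Z)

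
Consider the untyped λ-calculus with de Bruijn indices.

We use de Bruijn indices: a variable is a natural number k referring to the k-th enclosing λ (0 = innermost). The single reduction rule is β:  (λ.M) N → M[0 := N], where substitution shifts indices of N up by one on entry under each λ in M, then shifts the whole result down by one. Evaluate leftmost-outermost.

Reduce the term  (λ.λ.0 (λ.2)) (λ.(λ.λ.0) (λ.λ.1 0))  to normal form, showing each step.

Answer: normal form = λ.0 (λ.λ.λ.0)  (in 2 steps)

Derivation:
  start: (λ.λ.0 (λ.2)) (λ.(λ.λ.0) (λ.λ.1 0))
  [1] λ.0 (λ.λ.(λ.λ.0) (λ.λ.1 0))
  [2] λ.0 (λ.λ.λ.0)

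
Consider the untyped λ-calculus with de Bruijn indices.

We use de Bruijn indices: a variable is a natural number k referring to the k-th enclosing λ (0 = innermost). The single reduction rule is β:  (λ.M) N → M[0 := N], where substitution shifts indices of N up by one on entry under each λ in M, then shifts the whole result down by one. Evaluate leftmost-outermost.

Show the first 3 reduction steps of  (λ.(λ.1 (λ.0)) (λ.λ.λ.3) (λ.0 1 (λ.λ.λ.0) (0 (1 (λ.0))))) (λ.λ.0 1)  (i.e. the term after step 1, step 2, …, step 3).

  start: (λ.(λ.1 (λ.0)) (λ.λ.λ.3) (λ.0 1 (λ.λ.λ.0) (0 (1 (λ.0))))) (λ.λ.0 1)
  →1  (λ.(λ.λ.0 1) (λ.0)) (λ.λ.λ.λ.λ.0 1) (λ.0 (λ.λ.0 1) (λ.λ.λ.0) (0 ((λ.λ.0 1) (λ.0))))
  →2  (λ.λ.0 1) (λ.0) (λ.0 (λ.λ.0 1) (λ.λ.λ.0) (0 ((λ.λ.0 1) (λ.0))))
  →3  (λ.0 (λ.0)) (λ.0 (λ.λ.0 1) (λ.λ.λ.0) (0 ((λ.λ.0 1) (λ.0))))

Answer: after 3 steps: (λ.0 (λ.0)) (λ.0 (λ.λ.0 1) (λ.λ.λ.0) (0 ((λ.λ.0 1) (λ.0))))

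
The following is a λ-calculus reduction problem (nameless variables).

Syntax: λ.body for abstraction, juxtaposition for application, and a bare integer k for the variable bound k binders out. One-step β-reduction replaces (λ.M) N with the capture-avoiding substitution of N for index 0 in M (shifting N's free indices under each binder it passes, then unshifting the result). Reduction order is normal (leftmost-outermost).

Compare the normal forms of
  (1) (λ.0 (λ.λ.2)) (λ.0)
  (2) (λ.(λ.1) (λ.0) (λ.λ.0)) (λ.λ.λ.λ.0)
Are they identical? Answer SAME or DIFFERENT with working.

Answer: SAME — A ⇓ λ.λ.λ.0, B ⇓ λ.λ.λ.0

Reduction:
Term A:
  start: (λ.0 (λ.λ.2)) (λ.0)
  →1  (λ.0) (λ.λ.λ.0)
  →2  λ.λ.λ.0

Term B:
  start: (λ.(λ.1) (λ.0) (λ.λ.0)) (λ.λ.λ.λ.0)
  →1  (λ.λ.λ.λ.λ.0) (λ.0) (λ.λ.0)
  →2  (λ.λ.λ.λ.0) (λ.λ.0)
  →3  λ.λ.λ.0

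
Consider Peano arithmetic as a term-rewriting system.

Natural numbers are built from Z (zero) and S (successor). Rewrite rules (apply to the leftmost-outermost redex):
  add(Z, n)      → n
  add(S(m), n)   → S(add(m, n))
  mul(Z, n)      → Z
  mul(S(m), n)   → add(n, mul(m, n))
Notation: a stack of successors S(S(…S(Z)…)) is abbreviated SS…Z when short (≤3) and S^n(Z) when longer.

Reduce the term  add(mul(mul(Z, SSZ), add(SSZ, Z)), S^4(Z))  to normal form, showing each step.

  start: add(mul(mul(Z, SSZ), add(SSZ, Z)), S^4(Z))
  →1  add(mul(Z, add(SSZ, Z)), S^4(Z))
  →2  add(Z, S^4(Z))
  →3  S^4(Z)

Answer: normal form = S^4(Z)  (in 3 steps)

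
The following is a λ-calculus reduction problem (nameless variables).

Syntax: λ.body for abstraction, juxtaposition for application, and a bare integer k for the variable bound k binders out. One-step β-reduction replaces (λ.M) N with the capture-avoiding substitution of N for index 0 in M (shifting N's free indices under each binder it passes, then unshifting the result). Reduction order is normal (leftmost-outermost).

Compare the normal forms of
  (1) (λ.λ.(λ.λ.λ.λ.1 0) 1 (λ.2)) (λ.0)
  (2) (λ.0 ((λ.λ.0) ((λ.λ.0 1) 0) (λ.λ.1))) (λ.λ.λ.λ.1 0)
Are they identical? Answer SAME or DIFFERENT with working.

Term A:
  start: (λ.λ.(λ.λ.λ.λ.1 0) 1 (λ.2)) (λ.0)
  [1] λ.(λ.λ.λ.λ.1 0) (λ.0) (λ.λ.0)
  [2] λ.(λ.λ.λ.1 0) (λ.λ.0)
  [3] λ.λ.λ.1 0

Term B:
  start: (λ.0 ((λ.λ.0) ((λ.λ.0 1) 0) (λ.λ.1))) (λ.λ.λ.λ.1 0)
  [1] (λ.λ.λ.λ.1 0) ((λ.λ.0) ((λ.λ.0 1) (λ.λ.λ.λ.1 0)) (λ.λ.1))
  [2] λ.λ.λ.1 0

Answer: SAME — A ⇓ λ.λ.λ.1 0, B ⇓ λ.λ.λ.1 0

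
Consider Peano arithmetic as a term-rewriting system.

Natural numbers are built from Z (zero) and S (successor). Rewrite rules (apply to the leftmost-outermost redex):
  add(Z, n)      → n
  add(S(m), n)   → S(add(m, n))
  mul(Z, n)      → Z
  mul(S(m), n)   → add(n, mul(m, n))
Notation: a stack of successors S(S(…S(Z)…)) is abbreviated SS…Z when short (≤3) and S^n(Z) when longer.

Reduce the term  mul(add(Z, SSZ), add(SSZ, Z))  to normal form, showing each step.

  start: mul(add(Z, SSZ), add(SSZ, Z))
  [1] mul(SSZ, add(SSZ, Z))
  [2] add(add(SSZ, Z), mul(SZ, add(SSZ, Z)))
  [3] add(S(add(SZ, Z)), mul(SZ, add(SSZ, Z)))
  [4] S(add(add(SZ, Z), mul(SZ, add(SSZ, Z))))
  [5] S(add(S(add(Z, Z)), mul(SZ, add(SSZ, Z))))
  [6] S(S(add(add(Z, Z), mul(SZ, add(SSZ, Z)))))
  [7] S(S(add(Z, mul(SZ, add(SSZ, Z)))))
  [8] S(S(mul(SZ, add(SSZ, Z))))
  [9] S(S(add(add(SSZ, Z), mul(Z, add(SSZ, Z)))))
  [10] S(S(add(S(add(SZ, Z)), mul(Z, add(SSZ, Z)))))
  [11] S(S(S(add(add(SZ, Z), mul(Z, add(SSZ, Z))))))
  [12] S(S(S(add(S(add(Z, Z)), mul(Z, add(SSZ, Z))))))
  [13] S(S(S(S(add(add(Z, Z), mul(Z, add(SSZ, Z)))))))
  [14] S(S(S(S(add(Z, mul(Z, add(SSZ, Z)))))))
  [15] S(S(S(S(mul(Z, add(SSZ, Z))))))
  [16] S^4(Z)

Answer: normal form = S^4(Z)  (in 16 steps)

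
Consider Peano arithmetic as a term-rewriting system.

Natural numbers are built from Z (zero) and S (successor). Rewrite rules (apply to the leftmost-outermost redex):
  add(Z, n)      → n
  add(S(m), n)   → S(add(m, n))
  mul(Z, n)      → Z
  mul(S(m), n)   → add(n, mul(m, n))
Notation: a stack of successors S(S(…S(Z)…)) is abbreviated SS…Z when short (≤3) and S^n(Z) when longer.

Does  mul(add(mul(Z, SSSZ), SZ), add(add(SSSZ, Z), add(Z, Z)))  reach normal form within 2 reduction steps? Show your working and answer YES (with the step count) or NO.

Answer: NO — after 2 steps the term is mul(SZ, add(add(SSSZ, Z), add(Z, Z))), not yet normal

Reduction:
  start: mul(add(mul(Z, SSSZ), SZ), add(add(SSSZ, Z), add(Z, Z)))
  →1  mul(add(Z, SZ), add(add(SSSZ, Z), add(Z, Z)))
  →2  mul(SZ, add(add(SSSZ, Z), add(Z, Z)))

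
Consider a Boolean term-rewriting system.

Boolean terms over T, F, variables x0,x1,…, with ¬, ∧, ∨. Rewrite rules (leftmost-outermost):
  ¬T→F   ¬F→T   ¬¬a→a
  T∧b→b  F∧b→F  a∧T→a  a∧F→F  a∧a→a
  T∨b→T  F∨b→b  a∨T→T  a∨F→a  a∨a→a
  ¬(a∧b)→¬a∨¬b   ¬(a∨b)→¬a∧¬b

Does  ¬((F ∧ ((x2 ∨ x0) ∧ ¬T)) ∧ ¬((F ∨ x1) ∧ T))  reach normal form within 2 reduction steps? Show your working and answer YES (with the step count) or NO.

Answer: NO — after 2 steps the term is (¬F ∨ ¬((x2 ∨ x0) ∧ ¬T)) ∨ ¬¬((F ∨ x1) ∧ T), not yet normal

Reduction:
  start: ¬((F ∧ ((x2 ∨ x0) ∧ ¬T)) ∧ ¬((F ∨ x1) ∧ T))
  →1  ¬(F ∧ ((x2 ∨ x0) ∧ ¬T)) ∨ ¬¬((F ∨ x1) ∧ T)
  →2  (¬F ∨ ¬((x2 ∨ x0) ∧ ¬T)) ∨ ¬¬((F ∨ x1) ∧ T)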